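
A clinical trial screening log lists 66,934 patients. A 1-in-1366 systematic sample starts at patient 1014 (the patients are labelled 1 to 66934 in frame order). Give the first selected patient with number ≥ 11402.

11942

k = 1366
Steps past start: ⌈(11402 − 1014)/1366⌉ = ⌈10388/1366⌉ = 8
Selected patient: 1014 + 8×1366 = 11942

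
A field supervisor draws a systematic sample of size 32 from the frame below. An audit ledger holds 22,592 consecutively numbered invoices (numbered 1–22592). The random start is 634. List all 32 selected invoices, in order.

634, 1340, 2046, 2752, 3458, 4164, 4870, 5576, 6282, 6988, 7694, 8400, 9106, 9812, 10518, 11224, 11930, 12636, 13342, 14048, 14754, 15460, 16166, 16872, 17578, 18284, 18990, 19696, 20402, 21108, 21814, 22520

k = N/n = 22592/32 = 706
invoice 1: 634
invoice 2: 634 + 706 = 1340
invoice 3: 1340 + 706 = 2046
invoice 4: 2046 + 706 = 2752
invoice 5: 2752 + 706 = 3458
invoice 6: 3458 + 706 = 4164
invoice 7: 4164 + 706 = 4870
invoice 8: 4870 + 706 = 5576
invoice 9: 5576 + 706 = 6282
invoice 10: 6282 + 706 = 6988
invoice 11: 6988 + 706 = 7694
invoice 12: 7694 + 706 = 8400
invoice 13: 8400 + 706 = 9106
invoice 14: 9106 + 706 = 9812
invoice 15: 9812 + 706 = 10518
invoice 16: 10518 + 706 = 11224
invoice 17: 11224 + 706 = 11930
invoice 18: 11930 + 706 = 12636
invoice 19: 12636 + 706 = 13342
invoice 20: 13342 + 706 = 14048
invoice 21: 14048 + 706 = 14754
invoice 22: 14754 + 706 = 15460
invoice 23: 15460 + 706 = 16166
invoice 24: 16166 + 706 = 16872
invoice 25: 16872 + 706 = 17578
invoice 26: 17578 + 706 = 18284
invoice 27: 18284 + 706 = 18990
invoice 28: 18990 + 706 = 19696
invoice 29: 19696 + 706 = 20402
invoice 30: 20402 + 706 = 21108
invoice 31: 21108 + 706 = 21814
invoice 32: 21814 + 706 = 22520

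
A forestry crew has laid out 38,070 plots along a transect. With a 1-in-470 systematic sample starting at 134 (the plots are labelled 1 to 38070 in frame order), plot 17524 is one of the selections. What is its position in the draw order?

k = 470
position = (17524 − 134)/470 + 1 = 17390/470 + 1 = 37 + 1 = 38

38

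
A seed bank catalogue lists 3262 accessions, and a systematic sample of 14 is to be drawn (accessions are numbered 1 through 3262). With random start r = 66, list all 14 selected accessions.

k = N/n = 3262/14 = 233
accession 1: 66
accession 2: 66 + 233 = 299
accession 3: 299 + 233 = 532
accession 4: 532 + 233 = 765
accession 5: 765 + 233 = 998
accession 6: 998 + 233 = 1231
accession 7: 1231 + 233 = 1464
accession 8: 1464 + 233 = 1697
accession 9: 1697 + 233 = 1930
accession 10: 1930 + 233 = 2163
accession 11: 2163 + 233 = 2396
accession 12: 2396 + 233 = 2629
accession 13: 2629 + 233 = 2862
accession 14: 2862 + 233 = 3095

66, 299, 532, 765, 998, 1231, 1464, 1697, 1930, 2163, 2396, 2629, 2862, 3095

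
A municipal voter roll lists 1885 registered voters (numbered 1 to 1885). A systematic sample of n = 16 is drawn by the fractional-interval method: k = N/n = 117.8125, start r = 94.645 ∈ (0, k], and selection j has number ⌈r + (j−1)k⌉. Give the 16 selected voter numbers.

j=1: r + 0k = 94.645 → ⌈·⌉ = 95
j=2: r + 1k = 212.4575 → ⌈·⌉ = 213
j=3: r + 2k = 330.27 → ⌈·⌉ = 331
j=4: r + 3k = 448.0825 → ⌈·⌉ = 449
j=5: r + 4k = 565.895 → ⌈·⌉ = 566
j=6: r + 5k = 683.7075 → ⌈·⌉ = 684
j=7: r + 6k = 801.52 → ⌈·⌉ = 802
j=8: r + 7k = 919.3325 → ⌈·⌉ = 920
j=9: r + 8k = 1037.145 → ⌈·⌉ = 1038
j=10: r + 9k = 1154.9575 → ⌈·⌉ = 1155
j=11: r + 10k = 1272.77 → ⌈·⌉ = 1273
j=12: r + 11k = 1390.5825 → ⌈·⌉ = 1391
j=13: r + 12k = 1508.395 → ⌈·⌉ = 1509
j=14: r + 13k = 1626.2075 → ⌈·⌉ = 1627
j=15: r + 14k = 1744.02 → ⌈·⌉ = 1745
j=16: r + 15k = 1861.8325 → ⌈·⌉ = 1862

95, 213, 331, 449, 566, 684, 802, 920, 1038, 1155, 1273, 1391, 1509, 1627, 1745, 1862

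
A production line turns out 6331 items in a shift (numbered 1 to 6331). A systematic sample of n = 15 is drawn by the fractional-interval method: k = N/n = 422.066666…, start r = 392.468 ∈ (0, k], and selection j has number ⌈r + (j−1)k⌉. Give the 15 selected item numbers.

j=1: r + 0k = 392.468 → ⌈·⌉ = 393
j=2: r + 1k = 814.534666… → ⌈·⌉ = 815
j=3: r + 2k = 1236.601333… → ⌈·⌉ = 1237
j=4: r + 3k = 1658.668 → ⌈·⌉ = 1659
j=5: r + 4k = 2080.734666… → ⌈·⌉ = 2081
j=6: r + 5k = 2502.801333… → ⌈·⌉ = 2503
j=7: r + 6k = 2924.868 → ⌈·⌉ = 2925
j=8: r + 7k = 3346.934666… → ⌈·⌉ = 3347
j=9: r + 8k = 3769.001333… → ⌈·⌉ = 3770
j=10: r + 9k = 4191.068 → ⌈·⌉ = 4192
j=11: r + 10k = 4613.134666… → ⌈·⌉ = 4614
j=12: r + 11k = 5035.201333… → ⌈·⌉ = 5036
j=13: r + 12k = 5457.268 → ⌈·⌉ = 5458
j=14: r + 13k = 5879.334666… → ⌈·⌉ = 5880
j=15: r + 14k = 6301.401333… → ⌈·⌉ = 6302

393, 815, 1237, 1659, 2081, 2503, 2925, 3347, 3770, 4192, 4614, 5036, 5458, 5880, 6302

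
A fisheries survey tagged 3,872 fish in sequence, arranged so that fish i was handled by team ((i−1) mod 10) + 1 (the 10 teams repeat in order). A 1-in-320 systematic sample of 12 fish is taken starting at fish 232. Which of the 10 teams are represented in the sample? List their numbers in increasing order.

Consecutive selections differ by k = 320, so their team numbers differ by 320 mod 10 = 0.
gcd(320, 10) = 10, so the sample visits 10/10 = 1 distinct residues mod 10.
Start 232 is team 2; the teams hit are 2.

2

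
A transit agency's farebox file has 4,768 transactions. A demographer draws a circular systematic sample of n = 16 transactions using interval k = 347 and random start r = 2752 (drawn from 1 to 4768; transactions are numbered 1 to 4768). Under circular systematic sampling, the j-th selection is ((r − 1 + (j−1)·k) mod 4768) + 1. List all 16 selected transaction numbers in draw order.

Selection 1: 2752
Selection 2: 2752 + 347 = 3099
Selection 3: 3099 + 347 = 3446
Selection 4: 3446 + 347 = 3793
Selection 5: 3793 + 347 = 4140
Selection 6: 4140 + 347 = 4487
Selection 7: 4487 + 347 = 4834 → 4834 − 4768 = 66
Selection 8: 66 + 347 = 413
Selection 9: 413 + 347 = 760
Selection 10: 760 + 347 = 1107
Selection 11: 1107 + 347 = 1454
Selection 12: 1454 + 347 = 1801
Selection 13: 1801 + 347 = 2148
Selection 14: 2148 + 347 = 2495
Selection 15: 2495 + 347 = 2842
Selection 16: 2842 + 347 = 3189

2752, 3099, 3446, 3793, 4140, 4487, 66, 413, 760, 1107, 1454, 1801, 2148, 2495, 2842, 3189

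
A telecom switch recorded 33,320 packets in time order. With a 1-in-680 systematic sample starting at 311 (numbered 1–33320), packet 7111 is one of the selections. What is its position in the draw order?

11

k = 680
position = (7111 − 311)/680 + 1 = 6800/680 + 1 = 10 + 1 = 11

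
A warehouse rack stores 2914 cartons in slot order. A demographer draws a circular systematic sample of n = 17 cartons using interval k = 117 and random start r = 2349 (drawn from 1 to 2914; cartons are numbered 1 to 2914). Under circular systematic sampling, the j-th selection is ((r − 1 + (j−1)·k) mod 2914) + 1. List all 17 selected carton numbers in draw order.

Selection 1: 2349
Selection 2: 2349 + 117 = 2466
Selection 3: 2466 + 117 = 2583
Selection 4: 2583 + 117 = 2700
Selection 5: 2700 + 117 = 2817
Selection 6: 2817 + 117 = 2934 → 2934 − 2914 = 20
Selection 7: 20 + 117 = 137
Selection 8: 137 + 117 = 254
Selection 9: 254 + 117 = 371
Selection 10: 371 + 117 = 488
Selection 11: 488 + 117 = 605
Selection 12: 605 + 117 = 722
Selection 13: 722 + 117 = 839
Selection 14: 839 + 117 = 956
Selection 15: 956 + 117 = 1073
Selection 16: 1073 + 117 = 1190
Selection 17: 1190 + 117 = 1307

2349, 2466, 2583, 2700, 2817, 20, 137, 254, 371, 488, 605, 722, 839, 956, 1073, 1190, 1307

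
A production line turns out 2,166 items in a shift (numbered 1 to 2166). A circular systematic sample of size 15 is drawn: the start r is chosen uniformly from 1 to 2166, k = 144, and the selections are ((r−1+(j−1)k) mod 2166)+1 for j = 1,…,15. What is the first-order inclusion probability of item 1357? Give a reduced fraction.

For each position j, as r ranges over 1…2166 the j-th selection hits every item exactly once, so item 1357 is selected for exactly 15 of the 2166 starts.
Inclusion probability = 15/2166 = 5/722.

5/722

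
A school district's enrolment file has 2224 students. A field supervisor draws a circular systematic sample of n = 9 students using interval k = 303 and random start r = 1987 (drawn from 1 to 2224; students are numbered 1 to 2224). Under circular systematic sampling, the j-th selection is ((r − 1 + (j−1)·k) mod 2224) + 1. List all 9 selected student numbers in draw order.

Selection 1: 1987
Selection 2: 1987 + 303 = 2290 → 2290 − 2224 = 66
Selection 3: 66 + 303 = 369
Selection 4: 369 + 303 = 672
Selection 5: 672 + 303 = 975
Selection 6: 975 + 303 = 1278
Selection 7: 1278 + 303 = 1581
Selection 8: 1581 + 303 = 1884
Selection 9: 1884 + 303 = 2187

1987, 66, 369, 672, 975, 1278, 1581, 1884, 2187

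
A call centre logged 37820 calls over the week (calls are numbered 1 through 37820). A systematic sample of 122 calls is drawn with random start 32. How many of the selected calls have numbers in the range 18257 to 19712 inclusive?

5

k = 37820/122 = 310
First selection ≥ 18257: 32 + ⌈(18257−32)/310⌉·310 = 32 + 59×310 = 18322
Last selection ≤ 19712: 32 + ⌊(19712−32)/310⌋·310 = 32 + 63×310 = 19562
Count = 63 − 59 + 1 = 5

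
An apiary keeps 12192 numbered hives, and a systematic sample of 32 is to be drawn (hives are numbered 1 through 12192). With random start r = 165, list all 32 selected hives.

165, 546, 927, 1308, 1689, 2070, 2451, 2832, 3213, 3594, 3975, 4356, 4737, 5118, 5499, 5880, 6261, 6642, 7023, 7404, 7785, 8166, 8547, 8928, 9309, 9690, 10071, 10452, 10833, 11214, 11595, 11976

k = N/n = 12192/32 = 381
hive 1: 165
hive 2: 165 + 381 = 546
hive 3: 546 + 381 = 927
hive 4: 927 + 381 = 1308
hive 5: 1308 + 381 = 1689
hive 6: 1689 + 381 = 2070
hive 7: 2070 + 381 = 2451
hive 8: 2451 + 381 = 2832
hive 9: 2832 + 381 = 3213
hive 10: 3213 + 381 = 3594
hive 11: 3594 + 381 = 3975
hive 12: 3975 + 381 = 4356
hive 13: 4356 + 381 = 4737
hive 14: 4737 + 381 = 5118
hive 15: 5118 + 381 = 5499
hive 16: 5499 + 381 = 5880
hive 17: 5880 + 381 = 6261
hive 18: 6261 + 381 = 6642
hive 19: 6642 + 381 = 7023
hive 20: 7023 + 381 = 7404
hive 21: 7404 + 381 = 7785
hive 22: 7785 + 381 = 8166
hive 23: 8166 + 381 = 8547
hive 24: 8547 + 381 = 8928
hive 25: 8928 + 381 = 9309
hive 26: 9309 + 381 = 9690
hive 27: 9690 + 381 = 10071
hive 28: 10071 + 381 = 10452
hive 29: 10452 + 381 = 10833
hive 30: 10833 + 381 = 11214
hive 31: 11214 + 381 = 11595
hive 32: 11595 + 381 = 11976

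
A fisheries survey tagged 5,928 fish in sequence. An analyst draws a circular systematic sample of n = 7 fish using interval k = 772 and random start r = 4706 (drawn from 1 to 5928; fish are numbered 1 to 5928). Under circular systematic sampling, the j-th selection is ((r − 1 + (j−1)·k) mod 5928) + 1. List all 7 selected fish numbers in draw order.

4706, 5478, 322, 1094, 1866, 2638, 3410

Selection 1: 4706
Selection 2: 4706 + 772 = 5478
Selection 3: 5478 + 772 = 6250 → 6250 − 5928 = 322
Selection 4: 322 + 772 = 1094
Selection 5: 1094 + 772 = 1866
Selection 6: 1866 + 772 = 2638
Selection 7: 2638 + 772 = 3410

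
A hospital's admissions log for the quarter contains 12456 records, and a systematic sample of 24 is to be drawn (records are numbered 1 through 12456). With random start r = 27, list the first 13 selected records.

k = N/n = 12456/24 = 519
record 1: 27
record 2: 27 + 519 = 546
record 3: 546 + 519 = 1065
record 4: 1065 + 519 = 1584
record 5: 1584 + 519 = 2103
record 6: 2103 + 519 = 2622
record 7: 2622 + 519 = 3141
record 8: 3141 + 519 = 3660
record 9: 3660 + 519 = 4179
record 10: 4179 + 519 = 4698
record 11: 4698 + 519 = 5217
record 12: 5217 + 519 = 5736
record 13: 5736 + 519 = 6255

27, 546, 1065, 1584, 2103, 2622, 3141, 3660, 4179, 4698, 5217, 5736, 6255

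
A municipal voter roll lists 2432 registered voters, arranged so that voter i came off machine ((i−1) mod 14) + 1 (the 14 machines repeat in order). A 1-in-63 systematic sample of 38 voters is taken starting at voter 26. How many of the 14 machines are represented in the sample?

2

Consecutive selections differ by k = 63, so their machine numbers differ by 63 mod 14 = 7.
gcd(63, 14) = 7, so the sample visits 14/7 = 2 distinct residues mod 14.
Start 26 is machine 12; the machines hit are 5, 12.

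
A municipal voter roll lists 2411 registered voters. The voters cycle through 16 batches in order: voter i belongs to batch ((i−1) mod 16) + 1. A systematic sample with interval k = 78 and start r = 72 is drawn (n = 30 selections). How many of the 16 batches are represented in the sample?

8

Consecutive selections differ by k = 78, so their batch numbers differ by 78 mod 16 = 14.
gcd(78, 16) = 2, so the sample visits 16/2 = 8 distinct residues mod 16.
Start 72 is batch 8; the batches hit are 2, 4, 6, 8, 10, 12, 14, 16.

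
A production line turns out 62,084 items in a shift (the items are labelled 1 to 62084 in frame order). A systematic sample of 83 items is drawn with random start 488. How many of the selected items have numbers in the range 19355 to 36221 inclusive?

k = 62084/83 = 748
First selection ≥ 19355: 488 + ⌈(19355−488)/748⌉·748 = 488 + 26×748 = 19936
Last selection ≤ 36221: 488 + ⌊(36221−488)/748⌋·748 = 488 + 47×748 = 35644
Count = 47 − 26 + 1 = 22

22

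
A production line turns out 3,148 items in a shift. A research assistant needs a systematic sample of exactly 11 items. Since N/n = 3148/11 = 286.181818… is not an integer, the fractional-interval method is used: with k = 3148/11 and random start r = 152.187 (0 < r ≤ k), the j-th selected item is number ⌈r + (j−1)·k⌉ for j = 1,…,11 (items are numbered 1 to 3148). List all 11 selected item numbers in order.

j=1: r + 0k = 152.187 → ⌈·⌉ = 153
j=2: r + 1k = 438.368818… → ⌈·⌉ = 439
j=3: r + 2k = 724.550636… → ⌈·⌉ = 725
j=4: r + 3k = 1010.732454… → ⌈·⌉ = 1011
j=5: r + 4k = 1296.914272… → ⌈·⌉ = 1297
j=6: r + 5k = 1583.096090… → ⌈·⌉ = 1584
j=7: r + 6k = 1869.277909… → ⌈·⌉ = 1870
j=8: r + 7k = 2155.459727… → ⌈·⌉ = 2156
j=9: r + 8k = 2441.641545… → ⌈·⌉ = 2442
j=10: r + 9k = 2727.823363… → ⌈·⌉ = 2728
j=11: r + 10k = 3014.005181… → ⌈·⌉ = 3015

153, 439, 725, 1011, 1297, 1584, 1870, 2156, 2442, 2728, 3015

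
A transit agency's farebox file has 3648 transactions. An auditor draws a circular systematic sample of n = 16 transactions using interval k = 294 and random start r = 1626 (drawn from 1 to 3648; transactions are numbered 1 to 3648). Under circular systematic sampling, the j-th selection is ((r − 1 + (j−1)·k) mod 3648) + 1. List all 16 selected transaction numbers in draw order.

Selection 1: 1626
Selection 2: 1626 + 294 = 1920
Selection 3: 1920 + 294 = 2214
Selection 4: 2214 + 294 = 2508
Selection 5: 2508 + 294 = 2802
Selection 6: 2802 + 294 = 3096
Selection 7: 3096 + 294 = 3390
Selection 8: 3390 + 294 = 3684 → 3684 − 3648 = 36
Selection 9: 36 + 294 = 330
Selection 10: 330 + 294 = 624
Selection 11: 624 + 294 = 918
Selection 12: 918 + 294 = 1212
Selection 13: 1212 + 294 = 1506
Selection 14: 1506 + 294 = 1800
Selection 15: 1800 + 294 = 2094
Selection 16: 2094 + 294 = 2388

1626, 1920, 2214, 2508, 2802, 3096, 3390, 36, 330, 624, 918, 1212, 1506, 1800, 2094, 2388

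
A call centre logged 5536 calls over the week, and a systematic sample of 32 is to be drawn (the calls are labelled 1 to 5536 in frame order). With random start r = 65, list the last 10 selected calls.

k = N/n = 5536/32 = 173
23rd selection = 65 + 22×173 = 3871
24th: 3871 + 173 = 4044
25th: 4044 + 173 = 4217
26th: 4217 + 173 = 4390
27th: 4390 + 173 = 4563
28th: 4563 + 173 = 4736
29th: 4736 + 173 = 4909
30th: 4909 + 173 = 5082
31st: 5082 + 173 = 5255
32nd: 5255 + 173 = 5428

3871, 4044, 4217, 4390, 4563, 4736, 4909, 5082, 5255, 5428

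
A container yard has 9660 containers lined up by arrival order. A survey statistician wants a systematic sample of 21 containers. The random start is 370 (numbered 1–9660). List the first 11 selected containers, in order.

k = N/n = 9660/21 = 460
container 1: 370
container 2: 370 + 460 = 830
container 3: 830 + 460 = 1290
container 4: 1290 + 460 = 1750
container 5: 1750 + 460 = 2210
container 6: 2210 + 460 = 2670
container 7: 2670 + 460 = 3130
container 8: 3130 + 460 = 3590
container 9: 3590 + 460 = 4050
container 10: 4050 + 460 = 4510
container 11: 4510 + 460 = 4970

370, 830, 1290, 1750, 2210, 2670, 3130, 3590, 4050, 4510, 4970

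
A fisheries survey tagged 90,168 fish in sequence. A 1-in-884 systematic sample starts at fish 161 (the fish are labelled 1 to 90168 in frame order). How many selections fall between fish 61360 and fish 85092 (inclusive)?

27

k = 884
First selection ≥ 61360: 161 + ⌈(61360−161)/884⌉·884 = 161 + 70×884 = 62041
Last selection ≤ 85092: 161 + ⌊(85092−161)/884⌋·884 = 161 + 96×884 = 85025
Count = 96 − 70 + 1 = 27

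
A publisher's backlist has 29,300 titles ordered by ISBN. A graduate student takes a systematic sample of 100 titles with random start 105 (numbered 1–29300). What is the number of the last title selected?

k = 29300/100 = 293
100th selection = r + (100−1)·k = 105 + 99×293 = 105 + 29007 = 29112

29112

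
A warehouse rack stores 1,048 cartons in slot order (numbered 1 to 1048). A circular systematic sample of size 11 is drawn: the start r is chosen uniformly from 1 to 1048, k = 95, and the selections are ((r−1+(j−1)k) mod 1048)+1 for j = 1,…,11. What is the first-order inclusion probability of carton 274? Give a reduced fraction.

For each position j, as r ranges over 1…1048 the j-th selection hits every carton exactly once, so carton 274 is selected for exactly 11 of the 1048 starts.
Inclusion probability = 11/1048.

11/1048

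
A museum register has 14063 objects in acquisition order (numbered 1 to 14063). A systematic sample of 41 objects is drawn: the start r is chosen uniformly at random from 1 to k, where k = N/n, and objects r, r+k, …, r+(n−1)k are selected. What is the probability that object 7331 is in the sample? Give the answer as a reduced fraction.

k = 14063/41 = 343.
Object 7331 is selected iff r ≡ 7331 (mod 343); exactly one such r in {1,…,343}.
Inclusion probability = 1/343.

1/343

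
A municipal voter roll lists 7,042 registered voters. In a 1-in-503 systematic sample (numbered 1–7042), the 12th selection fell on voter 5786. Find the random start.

253

k = 503
r = 5786 − (12−1)×503 = 5786 − 5533 = 253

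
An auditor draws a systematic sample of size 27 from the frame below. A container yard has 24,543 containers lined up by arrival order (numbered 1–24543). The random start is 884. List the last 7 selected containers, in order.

k = N/n = 24543/27 = 909
21st selection = 884 + 20×909 = 19064
22nd: 19064 + 909 = 19973
23rd: 19973 + 909 = 20882
24th: 20882 + 909 = 21791
25th: 21791 + 909 = 22700
26th: 22700 + 909 = 23609
27th: 23609 + 909 = 24518

19064, 19973, 20882, 21791, 22700, 23609, 24518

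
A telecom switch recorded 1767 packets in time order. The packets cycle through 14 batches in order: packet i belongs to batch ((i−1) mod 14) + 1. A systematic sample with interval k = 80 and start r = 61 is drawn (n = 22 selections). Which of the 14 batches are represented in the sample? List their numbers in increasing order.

Consecutive selections differ by k = 80, so their batch numbers differ by 80 mod 14 = 10.
gcd(80, 14) = 2, so the sample visits 14/2 = 7 distinct residues mod 14.
Start 61 is batch 5; the batches hit are 1, 3, 5, 7, 9, 11, 13.

1, 3, 5, 7, 9, 11, 13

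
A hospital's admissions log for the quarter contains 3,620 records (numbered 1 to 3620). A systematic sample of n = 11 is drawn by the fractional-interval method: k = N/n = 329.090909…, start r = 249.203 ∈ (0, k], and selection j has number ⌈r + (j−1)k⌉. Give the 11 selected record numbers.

250, 579, 908, 1237, 1566, 1895, 2224, 2553, 2882, 3212, 3541

j=1: r + 0k = 249.203 → ⌈·⌉ = 250
j=2: r + 1k = 578.293909… → ⌈·⌉ = 579
j=3: r + 2k = 907.384818… → ⌈·⌉ = 908
j=4: r + 3k = 1236.475727… → ⌈·⌉ = 1237
j=5: r + 4k = 1565.566636… → ⌈·⌉ = 1566
j=6: r + 5k = 1894.657545… → ⌈·⌉ = 1895
j=7: r + 6k = 2223.748454… → ⌈·⌉ = 2224
j=8: r + 7k = 2552.839363… → ⌈·⌉ = 2553
j=9: r + 8k = 2881.930272… → ⌈·⌉ = 2882
j=10: r + 9k = 3211.021181… → ⌈·⌉ = 3212
j=11: r + 10k = 3540.112090… → ⌈·⌉ = 3541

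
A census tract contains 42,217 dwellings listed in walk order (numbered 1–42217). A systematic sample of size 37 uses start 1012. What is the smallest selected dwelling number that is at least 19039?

k = 42217/37 = 1141
Steps past start: ⌈(19039 − 1012)/1141⌉ = ⌈18027/1141⌉ = 16
Selected dwelling: 1012 + 16×1141 = 19268

19268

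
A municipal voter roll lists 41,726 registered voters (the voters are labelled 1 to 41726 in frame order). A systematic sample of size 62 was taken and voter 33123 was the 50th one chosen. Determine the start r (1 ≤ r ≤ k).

k = 41726/62 = 673
r = 33123 − (50−1)×673 = 33123 − 32977 = 146

146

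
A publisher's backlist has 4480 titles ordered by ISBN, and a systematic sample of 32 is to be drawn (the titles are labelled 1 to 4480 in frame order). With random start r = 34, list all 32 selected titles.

34, 174, 314, 454, 594, 734, 874, 1014, 1154, 1294, 1434, 1574, 1714, 1854, 1994, 2134, 2274, 2414, 2554, 2694, 2834, 2974, 3114, 3254, 3394, 3534, 3674, 3814, 3954, 4094, 4234, 4374

k = N/n = 4480/32 = 140
title 1: 34
title 2: 34 + 140 = 174
title 3: 174 + 140 = 314
title 4: 314 + 140 = 454
title 5: 454 + 140 = 594
title 6: 594 + 140 = 734
title 7: 734 + 140 = 874
title 8: 874 + 140 = 1014
title 9: 1014 + 140 = 1154
title 10: 1154 + 140 = 1294
title 11: 1294 + 140 = 1434
title 12: 1434 + 140 = 1574
title 13: 1574 + 140 = 1714
title 14: 1714 + 140 = 1854
title 15: 1854 + 140 = 1994
title 16: 1994 + 140 = 2134
title 17: 2134 + 140 = 2274
title 18: 2274 + 140 = 2414
title 19: 2414 + 140 = 2554
title 20: 2554 + 140 = 2694
title 21: 2694 + 140 = 2834
title 22: 2834 + 140 = 2974
title 23: 2974 + 140 = 3114
title 24: 3114 + 140 = 3254
title 25: 3254 + 140 = 3394
title 26: 3394 + 140 = 3534
title 27: 3534 + 140 = 3674
title 28: 3674 + 140 = 3814
title 29: 3814 + 140 = 3954
title 30: 3954 + 140 = 4094
title 31: 4094 + 140 = 4234
title 32: 4234 + 140 = 4374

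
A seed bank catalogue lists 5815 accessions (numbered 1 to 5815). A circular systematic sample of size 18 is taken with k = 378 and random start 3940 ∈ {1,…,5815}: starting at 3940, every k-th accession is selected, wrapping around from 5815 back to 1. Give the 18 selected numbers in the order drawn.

3940, 4318, 4696, 5074, 5452, 15, 393, 771, 1149, 1527, 1905, 2283, 2661, 3039, 3417, 3795, 4173, 4551

Selection 1: 3940
Selection 2: 3940 + 378 = 4318
Selection 3: 4318 + 378 = 4696
Selection 4: 4696 + 378 = 5074
Selection 5: 5074 + 378 = 5452
Selection 6: 5452 + 378 = 5830 → 5830 − 5815 = 15
Selection 7: 15 + 378 = 393
Selection 8: 393 + 378 = 771
Selection 9: 771 + 378 = 1149
Selection 10: 1149 + 378 = 1527
Selection 11: 1527 + 378 = 1905
Selection 12: 1905 + 378 = 2283
Selection 13: 2283 + 378 = 2661
Selection 14: 2661 + 378 = 3039
Selection 15: 3039 + 378 = 3417
Selection 16: 3417 + 378 = 3795
Selection 17: 3795 + 378 = 4173
Selection 18: 4173 + 378 = 4551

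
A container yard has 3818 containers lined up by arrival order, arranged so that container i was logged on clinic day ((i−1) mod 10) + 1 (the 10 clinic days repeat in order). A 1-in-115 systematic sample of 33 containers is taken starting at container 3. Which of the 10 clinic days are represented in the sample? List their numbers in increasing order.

3, 8

Consecutive selections differ by k = 115, so their clinic day numbers differ by 115 mod 10 = 5.
gcd(115, 10) = 5, so the sample visits 10/5 = 2 distinct residues mod 10.
Start 3 is clinic day 3; the clinic days hit are 3, 8.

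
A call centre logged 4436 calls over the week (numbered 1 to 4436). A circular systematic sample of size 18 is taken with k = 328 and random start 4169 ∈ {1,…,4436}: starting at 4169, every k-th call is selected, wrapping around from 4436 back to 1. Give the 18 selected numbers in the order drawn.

Selection 1: 4169
Selection 2: 4169 + 328 = 4497 → 4497 − 4436 = 61
Selection 3: 61 + 328 = 389
Selection 4: 389 + 328 = 717
Selection 5: 717 + 328 = 1045
Selection 6: 1045 + 328 = 1373
Selection 7: 1373 + 328 = 1701
Selection 8: 1701 + 328 = 2029
Selection 9: 2029 + 328 = 2357
Selection 10: 2357 + 328 = 2685
Selection 11: 2685 + 328 = 3013
Selection 12: 3013 + 328 = 3341
Selection 13: 3341 + 328 = 3669
Selection 14: 3669 + 328 = 3997
Selection 15: 3997 + 328 = 4325
Selection 16: 4325 + 328 = 4653 → 4653 − 4436 = 217
Selection 17: 217 + 328 = 545
Selection 18: 545 + 328 = 873

4169, 61, 389, 717, 1045, 1373, 1701, 2029, 2357, 2685, 3013, 3341, 3669, 3997, 4325, 217, 545, 873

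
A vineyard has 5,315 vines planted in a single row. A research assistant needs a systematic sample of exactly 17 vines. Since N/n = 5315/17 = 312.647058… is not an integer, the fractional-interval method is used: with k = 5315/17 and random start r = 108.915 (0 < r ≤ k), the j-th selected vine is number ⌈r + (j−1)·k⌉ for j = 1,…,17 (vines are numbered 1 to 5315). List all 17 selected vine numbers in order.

109, 422, 735, 1047, 1360, 1673, 1985, 2298, 2611, 2923, 3236, 3549, 3861, 4174, 4486, 4799, 5112

j=1: r + 0k = 108.915 → ⌈·⌉ = 109
j=2: r + 1k = 421.562058… → ⌈·⌉ = 422
j=3: r + 2k = 734.209117… → ⌈·⌉ = 735
j=4: r + 3k = 1046.856176… → ⌈·⌉ = 1047
j=5: r + 4k = 1359.503235… → ⌈·⌉ = 1360
j=6: r + 5k = 1672.150294… → ⌈·⌉ = 1673
j=7: r + 6k = 1984.797352… → ⌈·⌉ = 1985
j=8: r + 7k = 2297.444411… → ⌈·⌉ = 2298
j=9: r + 8k = 2610.091470… → ⌈·⌉ = 2611
j=10: r + 9k = 2922.738529… → ⌈·⌉ = 2923
j=11: r + 10k = 3235.385588… → ⌈·⌉ = 3236
j=12: r + 11k = 3548.032647… → ⌈·⌉ = 3549
j=13: r + 12k = 3860.679705… → ⌈·⌉ = 3861
j=14: r + 13k = 4173.326764… → ⌈·⌉ = 4174
j=15: r + 14k = 4485.973823… → ⌈·⌉ = 4486
j=16: r + 15k = 4798.620882… → ⌈·⌉ = 4799
j=17: r + 16k = 5111.267941… → ⌈·⌉ = 5112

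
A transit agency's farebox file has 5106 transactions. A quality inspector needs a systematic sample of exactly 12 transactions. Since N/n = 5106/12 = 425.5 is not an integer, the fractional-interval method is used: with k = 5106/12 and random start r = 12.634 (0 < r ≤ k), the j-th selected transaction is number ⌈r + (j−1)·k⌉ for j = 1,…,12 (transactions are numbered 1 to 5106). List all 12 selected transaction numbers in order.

13, 439, 864, 1290, 1715, 2141, 2566, 2992, 3417, 3843, 4268, 4694

j=1: r + 0k = 12.634 → ⌈·⌉ = 13
j=2: r + 1k = 438.134 → ⌈·⌉ = 439
j=3: r + 2k = 863.634 → ⌈·⌉ = 864
j=4: r + 3k = 1289.134 → ⌈·⌉ = 1290
j=5: r + 4k = 1714.634 → ⌈·⌉ = 1715
j=6: r + 5k = 2140.134 → ⌈·⌉ = 2141
j=7: r + 6k = 2565.634 → ⌈·⌉ = 2566
j=8: r + 7k = 2991.134 → ⌈·⌉ = 2992
j=9: r + 8k = 3416.634 → ⌈·⌉ = 3417
j=10: r + 9k = 3842.134 → ⌈·⌉ = 3843
j=11: r + 10k = 4267.634 → ⌈·⌉ = 4268
j=12: r + 11k = 4693.134 → ⌈·⌉ = 4694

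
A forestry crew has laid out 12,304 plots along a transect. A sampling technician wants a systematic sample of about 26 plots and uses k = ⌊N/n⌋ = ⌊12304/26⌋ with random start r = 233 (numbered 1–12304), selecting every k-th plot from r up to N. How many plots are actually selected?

26

k = ⌊12304/26⌋ = 473
Achieved size = ⌊(12304 − 233)/473⌋ + 1 = ⌊12071/473⌋ + 1 = 25 + 1 = 26
(last selection: 233 + 25×473 = 12058 ≤ 12304; next would be 12531 > 12304)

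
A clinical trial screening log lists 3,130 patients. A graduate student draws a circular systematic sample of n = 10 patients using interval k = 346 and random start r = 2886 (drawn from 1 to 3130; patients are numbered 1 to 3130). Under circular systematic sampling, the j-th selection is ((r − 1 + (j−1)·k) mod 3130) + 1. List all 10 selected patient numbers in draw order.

2886, 102, 448, 794, 1140, 1486, 1832, 2178, 2524, 2870

Selection 1: 2886
Selection 2: 2886 + 346 = 3232 → 3232 − 3130 = 102
Selection 3: 102 + 346 = 448
Selection 4: 448 + 346 = 794
Selection 5: 794 + 346 = 1140
Selection 6: 1140 + 346 = 1486
Selection 7: 1486 + 346 = 1832
Selection 8: 1832 + 346 = 2178
Selection 9: 2178 + 346 = 2524
Selection 10: 2524 + 346 = 2870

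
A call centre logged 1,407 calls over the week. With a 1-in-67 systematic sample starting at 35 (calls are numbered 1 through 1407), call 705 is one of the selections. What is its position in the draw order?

k = 67
position = (705 − 35)/67 + 1 = 670/67 + 1 = 10 + 1 = 11

11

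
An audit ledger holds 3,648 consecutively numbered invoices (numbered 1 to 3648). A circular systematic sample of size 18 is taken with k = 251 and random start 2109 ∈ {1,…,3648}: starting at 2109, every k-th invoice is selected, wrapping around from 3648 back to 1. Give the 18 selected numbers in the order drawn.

2109, 2360, 2611, 2862, 3113, 3364, 3615, 218, 469, 720, 971, 1222, 1473, 1724, 1975, 2226, 2477, 2728

Selection 1: 2109
Selection 2: 2109 + 251 = 2360
Selection 3: 2360 + 251 = 2611
Selection 4: 2611 + 251 = 2862
Selection 5: 2862 + 251 = 3113
Selection 6: 3113 + 251 = 3364
Selection 7: 3364 + 251 = 3615
Selection 8: 3615 + 251 = 3866 → 3866 − 3648 = 218
Selection 9: 218 + 251 = 469
Selection 10: 469 + 251 = 720
Selection 11: 720 + 251 = 971
Selection 12: 971 + 251 = 1222
Selection 13: 1222 + 251 = 1473
Selection 14: 1473 + 251 = 1724
Selection 15: 1724 + 251 = 1975
Selection 16: 1975 + 251 = 2226
Selection 17: 2226 + 251 = 2477
Selection 18: 2477 + 251 = 2728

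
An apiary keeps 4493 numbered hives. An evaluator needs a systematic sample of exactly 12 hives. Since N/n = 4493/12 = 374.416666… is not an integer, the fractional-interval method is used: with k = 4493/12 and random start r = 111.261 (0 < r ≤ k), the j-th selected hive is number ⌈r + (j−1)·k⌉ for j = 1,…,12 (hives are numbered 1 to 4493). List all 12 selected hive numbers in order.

112, 486, 861, 1235, 1609, 1984, 2358, 2733, 3107, 3482, 3856, 4230

j=1: r + 0k = 111.261 → ⌈·⌉ = 112
j=2: r + 1k = 485.677666… → ⌈·⌉ = 486
j=3: r + 2k = 860.094333… → ⌈·⌉ = 861
j=4: r + 3k = 1234.511 → ⌈·⌉ = 1235
j=5: r + 4k = 1608.927666… → ⌈·⌉ = 1609
j=6: r + 5k = 1983.344333… → ⌈·⌉ = 1984
j=7: r + 6k = 2357.761 → ⌈·⌉ = 2358
j=8: r + 7k = 2732.177666… → ⌈·⌉ = 2733
j=9: r + 8k = 3106.594333… → ⌈·⌉ = 3107
j=10: r + 9k = 3481.011 → ⌈·⌉ = 3482
j=11: r + 10k = 3855.427666… → ⌈·⌉ = 3856
j=12: r + 11k = 4229.844333… → ⌈·⌉ = 4230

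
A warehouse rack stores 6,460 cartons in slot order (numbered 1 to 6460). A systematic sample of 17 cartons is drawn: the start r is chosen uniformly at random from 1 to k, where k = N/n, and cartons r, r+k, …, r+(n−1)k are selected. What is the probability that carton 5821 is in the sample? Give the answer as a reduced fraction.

k = 6460/17 = 380.
Carton 5821 is selected iff r ≡ 5821 (mod 380); exactly one such r in {1,…,380}.
Inclusion probability = 1/380.

1/380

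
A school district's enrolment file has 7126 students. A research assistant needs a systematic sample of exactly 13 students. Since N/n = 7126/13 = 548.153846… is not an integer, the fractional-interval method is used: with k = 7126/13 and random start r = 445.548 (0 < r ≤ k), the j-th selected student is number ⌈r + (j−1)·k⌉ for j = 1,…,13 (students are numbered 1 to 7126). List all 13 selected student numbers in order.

j=1: r + 0k = 445.548 → ⌈·⌉ = 446
j=2: r + 1k = 993.701846… → ⌈·⌉ = 994
j=3: r + 2k = 1541.855692… → ⌈·⌉ = 1542
j=4: r + 3k = 2090.009538… → ⌈·⌉ = 2091
j=5: r + 4k = 2638.163384… → ⌈·⌉ = 2639
j=6: r + 5k = 3186.317230… → ⌈·⌉ = 3187
j=7: r + 6k = 3734.471076… → ⌈·⌉ = 3735
j=8: r + 7k = 4282.624923… → ⌈·⌉ = 4283
j=9: r + 8k = 4830.778769… → ⌈·⌉ = 4831
j=10: r + 9k = 5378.932615… → ⌈·⌉ = 5379
j=11: r + 10k = 5927.086461… → ⌈·⌉ = 5928
j=12: r + 11k = 6475.240307… → ⌈·⌉ = 6476
j=13: r + 12k = 7023.394153… → ⌈·⌉ = 7024

446, 994, 1542, 2091, 2639, 3187, 3735, 4283, 4831, 5379, 5928, 6476, 7024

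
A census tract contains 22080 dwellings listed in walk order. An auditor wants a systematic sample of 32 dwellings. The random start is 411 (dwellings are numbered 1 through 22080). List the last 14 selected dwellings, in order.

12831, 13521, 14211, 14901, 15591, 16281, 16971, 17661, 18351, 19041, 19731, 20421, 21111, 21801

k = N/n = 22080/32 = 690
19th selection = 411 + 18×690 = 12831
20th: 12831 + 690 = 13521
21st: 13521 + 690 = 14211
22nd: 14211 + 690 = 14901
23rd: 14901 + 690 = 15591
24th: 15591 + 690 = 16281
25th: 16281 + 690 = 16971
26th: 16971 + 690 = 17661
27th: 17661 + 690 = 18351
28th: 18351 + 690 = 19041
29th: 19041 + 690 = 19731
30th: 19731 + 690 = 20421
31st: 20421 + 690 = 21111
32nd: 21111 + 690 = 21801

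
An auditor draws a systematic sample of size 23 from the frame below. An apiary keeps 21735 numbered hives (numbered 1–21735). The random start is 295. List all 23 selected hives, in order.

295, 1240, 2185, 3130, 4075, 5020, 5965, 6910, 7855, 8800, 9745, 10690, 11635, 12580, 13525, 14470, 15415, 16360, 17305, 18250, 19195, 20140, 21085

k = N/n = 21735/23 = 945
hive 1: 295
hive 2: 295 + 945 = 1240
hive 3: 1240 + 945 = 2185
hive 4: 2185 + 945 = 3130
hive 5: 3130 + 945 = 4075
hive 6: 4075 + 945 = 5020
hive 7: 5020 + 945 = 5965
hive 8: 5965 + 945 = 6910
hive 9: 6910 + 945 = 7855
hive 10: 7855 + 945 = 8800
hive 11: 8800 + 945 = 9745
hive 12: 9745 + 945 = 10690
hive 13: 10690 + 945 = 11635
hive 14: 11635 + 945 = 12580
hive 15: 12580 + 945 = 13525
hive 16: 13525 + 945 = 14470
hive 17: 14470 + 945 = 15415
hive 18: 15415 + 945 = 16360
hive 19: 16360 + 945 = 17305
hive 20: 17305 + 945 = 18250
hive 21: 18250 + 945 = 19195
hive 22: 19195 + 945 = 20140
hive 23: 20140 + 945 = 21085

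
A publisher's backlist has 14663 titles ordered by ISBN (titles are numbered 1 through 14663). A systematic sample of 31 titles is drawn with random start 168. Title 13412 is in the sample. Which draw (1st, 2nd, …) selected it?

29

k = 14663/31 = 473
position = (13412 − 168)/473 + 1 = 13244/473 + 1 = 28 + 1 = 29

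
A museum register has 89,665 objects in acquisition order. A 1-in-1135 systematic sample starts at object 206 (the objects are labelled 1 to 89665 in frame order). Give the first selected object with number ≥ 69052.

69441

k = 1135
Steps past start: ⌈(69052 − 206)/1135⌉ = ⌈68846/1135⌉ = 61
Selected object: 206 + 61×1135 = 69441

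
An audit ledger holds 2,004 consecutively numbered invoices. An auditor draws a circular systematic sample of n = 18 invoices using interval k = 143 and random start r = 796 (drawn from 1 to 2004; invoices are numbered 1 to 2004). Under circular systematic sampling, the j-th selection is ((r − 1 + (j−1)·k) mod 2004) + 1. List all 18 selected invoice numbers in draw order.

Selection 1: 796
Selection 2: 796 + 143 = 939
Selection 3: 939 + 143 = 1082
Selection 4: 1082 + 143 = 1225
Selection 5: 1225 + 143 = 1368
Selection 6: 1368 + 143 = 1511
Selection 7: 1511 + 143 = 1654
Selection 8: 1654 + 143 = 1797
Selection 9: 1797 + 143 = 1940
Selection 10: 1940 + 143 = 2083 → 2083 − 2004 = 79
Selection 11: 79 + 143 = 222
Selection 12: 222 + 143 = 365
Selection 13: 365 + 143 = 508
Selection 14: 508 + 143 = 651
Selection 15: 651 + 143 = 794
Selection 16: 794 + 143 = 937
Selection 17: 937 + 143 = 1080
Selection 18: 1080 + 143 = 1223

796, 939, 1082, 1225, 1368, 1511, 1654, 1797, 1940, 79, 222, 365, 508, 651, 794, 937, 1080, 1223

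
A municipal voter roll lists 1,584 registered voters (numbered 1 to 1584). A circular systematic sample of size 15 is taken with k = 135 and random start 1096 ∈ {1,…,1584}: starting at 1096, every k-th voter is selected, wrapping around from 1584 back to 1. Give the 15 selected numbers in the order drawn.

Selection 1: 1096
Selection 2: 1096 + 135 = 1231
Selection 3: 1231 + 135 = 1366
Selection 4: 1366 + 135 = 1501
Selection 5: 1501 + 135 = 1636 → 1636 − 1584 = 52
Selection 6: 52 + 135 = 187
Selection 7: 187 + 135 = 322
Selection 8: 322 + 135 = 457
Selection 9: 457 + 135 = 592
Selection 10: 592 + 135 = 727
Selection 11: 727 + 135 = 862
Selection 12: 862 + 135 = 997
Selection 13: 997 + 135 = 1132
Selection 14: 1132 + 135 = 1267
Selection 15: 1267 + 135 = 1402

1096, 1231, 1366, 1501, 52, 187, 322, 457, 592, 727, 862, 997, 1132, 1267, 1402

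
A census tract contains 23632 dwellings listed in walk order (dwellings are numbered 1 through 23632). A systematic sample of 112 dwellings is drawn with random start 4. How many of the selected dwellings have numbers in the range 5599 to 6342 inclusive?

k = 23632/112 = 211
First selection ≥ 5599: 4 + ⌈(5599−4)/211⌉·211 = 4 + 27×211 = 5701
Last selection ≤ 6342: 4 + ⌊(6342−4)/211⌋·211 = 4 + 30×211 = 6334
Count = 30 − 27 + 1 = 4

4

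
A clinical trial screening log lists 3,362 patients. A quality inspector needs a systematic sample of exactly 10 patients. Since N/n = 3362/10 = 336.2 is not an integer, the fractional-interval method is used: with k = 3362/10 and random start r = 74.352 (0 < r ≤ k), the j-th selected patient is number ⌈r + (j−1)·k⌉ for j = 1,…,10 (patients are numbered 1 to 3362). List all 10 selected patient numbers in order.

75, 411, 747, 1083, 1420, 1756, 2092, 2428, 2764, 3101

j=1: r + 0k = 74.352 → ⌈·⌉ = 75
j=2: r + 1k = 410.552 → ⌈·⌉ = 411
j=3: r + 2k = 746.752 → ⌈·⌉ = 747
j=4: r + 3k = 1082.952 → ⌈·⌉ = 1083
j=5: r + 4k = 1419.152 → ⌈·⌉ = 1420
j=6: r + 5k = 1755.352 → ⌈·⌉ = 1756
j=7: r + 6k = 2091.552 → ⌈·⌉ = 2092
j=8: r + 7k = 2427.752 → ⌈·⌉ = 2428
j=9: r + 8k = 2763.952 → ⌈·⌉ = 2764
j=10: r + 9k = 3100.152 → ⌈·⌉ = 3101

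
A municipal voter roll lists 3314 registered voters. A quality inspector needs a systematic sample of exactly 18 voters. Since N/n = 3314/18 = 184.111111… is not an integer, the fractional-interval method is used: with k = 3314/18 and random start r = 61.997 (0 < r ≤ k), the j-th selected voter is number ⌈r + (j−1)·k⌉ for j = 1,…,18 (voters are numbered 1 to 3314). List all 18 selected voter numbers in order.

j=1: r + 0k = 61.997 → ⌈·⌉ = 62
j=2: r + 1k = 246.108111… → ⌈·⌉ = 247
j=3: r + 2k = 430.219222… → ⌈·⌉ = 431
j=4: r + 3k = 614.330333… → ⌈·⌉ = 615
j=5: r + 4k = 798.441444… → ⌈·⌉ = 799
j=6: r + 5k = 982.552555… → ⌈·⌉ = 983
j=7: r + 6k = 1166.663666… → ⌈·⌉ = 1167
j=8: r + 7k = 1350.774777… → ⌈·⌉ = 1351
j=9: r + 8k = 1534.885888… → ⌈·⌉ = 1535
j=10: r + 9k = 1718.997 → ⌈·⌉ = 1719
j=11: r + 10k = 1903.108111… → ⌈·⌉ = 1904
j=12: r + 11k = 2087.219222… → ⌈·⌉ = 2088
j=13: r + 12k = 2271.330333… → ⌈·⌉ = 2272
j=14: r + 13k = 2455.441444… → ⌈·⌉ = 2456
j=15: r + 14k = 2639.552555… → ⌈·⌉ = 2640
j=16: r + 15k = 2823.663666… → ⌈·⌉ = 2824
j=17: r + 16k = 3007.774777… → ⌈·⌉ = 3008
j=18: r + 17k = 3191.885888… → ⌈·⌉ = 3192

62, 247, 431, 615, 799, 983, 1167, 1351, 1535, 1719, 1904, 2088, 2272, 2456, 2640, 2824, 3008, 3192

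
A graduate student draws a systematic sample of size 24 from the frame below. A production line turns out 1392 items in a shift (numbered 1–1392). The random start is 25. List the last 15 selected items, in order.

k = N/n = 1392/24 = 58
10th selection = 25 + 9×58 = 547
11th: 547 + 58 = 605
12th: 605 + 58 = 663
13th: 663 + 58 = 721
14th: 721 + 58 = 779
15th: 779 + 58 = 837
16th: 837 + 58 = 895
17th: 895 + 58 = 953
18th: 953 + 58 = 1011
19th: 1011 + 58 = 1069
20th: 1069 + 58 = 1127
21st: 1127 + 58 = 1185
22nd: 1185 + 58 = 1243
23rd: 1243 + 58 = 1301
24th: 1301 + 58 = 1359

547, 605, 663, 721, 779, 837, 895, 953, 1011, 1069, 1127, 1185, 1243, 1301, 1359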